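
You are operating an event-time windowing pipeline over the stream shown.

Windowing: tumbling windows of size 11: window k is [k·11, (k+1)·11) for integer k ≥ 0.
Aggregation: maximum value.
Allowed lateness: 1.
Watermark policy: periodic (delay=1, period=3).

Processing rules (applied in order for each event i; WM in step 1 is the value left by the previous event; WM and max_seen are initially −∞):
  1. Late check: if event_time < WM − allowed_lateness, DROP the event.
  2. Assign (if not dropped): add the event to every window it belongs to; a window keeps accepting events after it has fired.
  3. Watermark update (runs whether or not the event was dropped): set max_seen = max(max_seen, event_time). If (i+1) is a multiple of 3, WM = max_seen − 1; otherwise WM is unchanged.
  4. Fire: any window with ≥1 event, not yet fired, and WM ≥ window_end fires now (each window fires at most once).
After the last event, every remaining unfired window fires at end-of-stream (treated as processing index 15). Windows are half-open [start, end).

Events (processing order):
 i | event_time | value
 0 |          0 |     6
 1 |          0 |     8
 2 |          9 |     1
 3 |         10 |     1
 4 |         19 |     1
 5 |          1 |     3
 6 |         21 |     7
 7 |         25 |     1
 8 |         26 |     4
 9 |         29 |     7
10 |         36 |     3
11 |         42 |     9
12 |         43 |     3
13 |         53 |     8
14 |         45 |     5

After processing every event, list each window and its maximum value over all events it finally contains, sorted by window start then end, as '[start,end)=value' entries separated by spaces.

i=0 t=0 v=6: → [0,11); WM=−∞
i=1 t=0 v=8: → [0,11); WM=−∞
i=2 t=9 v=1: → [0,11); WM=8
i=3 t=10 v=1: → [0,11); WM=8
i=4 t=19 v=1: → [11,22); WM=8
i=5 t=1 v=3: DROP (t<8-1); WM=18; [0,11) fires=8
i=6 t=21 v=7: → [11,22); WM=18
i=7 t=25 v=1: → [22,33); WM=18
i=8 t=26 v=4: → [22,33); WM=25; [11,22) fires=7
i=9 t=29 v=7: → [22,33); WM=25
i=10 t=36 v=3: → [33,44); WM=25
i=11 t=42 v=9: → [33,44); WM=41; [22,33) fires=7
i=12 t=43 v=3: → [33,44); WM=41
i=13 t=53 v=8: → [44,55); WM=41
i=14 t=45 v=5: → [44,55); WM=52; [33,44) fires=9

[0,11)=8 [11,22)=7 [22,33)=7 [33,44)=9 [44,55)=8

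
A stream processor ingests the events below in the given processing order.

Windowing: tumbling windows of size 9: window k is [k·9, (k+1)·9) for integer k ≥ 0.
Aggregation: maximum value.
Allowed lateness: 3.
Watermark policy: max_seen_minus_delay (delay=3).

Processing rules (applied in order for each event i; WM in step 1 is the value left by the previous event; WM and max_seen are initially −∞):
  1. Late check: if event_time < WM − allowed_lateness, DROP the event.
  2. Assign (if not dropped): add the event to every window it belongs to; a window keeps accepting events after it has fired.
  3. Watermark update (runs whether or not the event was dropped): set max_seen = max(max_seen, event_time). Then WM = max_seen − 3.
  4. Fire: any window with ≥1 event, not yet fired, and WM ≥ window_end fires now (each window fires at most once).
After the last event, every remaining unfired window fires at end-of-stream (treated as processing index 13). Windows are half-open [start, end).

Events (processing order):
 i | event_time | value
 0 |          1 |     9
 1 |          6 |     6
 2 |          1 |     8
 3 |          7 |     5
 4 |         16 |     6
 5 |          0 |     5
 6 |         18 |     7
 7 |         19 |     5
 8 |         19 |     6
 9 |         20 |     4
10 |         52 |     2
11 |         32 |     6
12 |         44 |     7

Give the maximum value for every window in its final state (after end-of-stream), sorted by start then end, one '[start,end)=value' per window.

i=0 t=1 v=9: → [0,9); WM=-2
i=1 t=6 v=6: → [0,9); WM=3
i=2 t=1 v=8: → [0,9); WM=3
i=3 t=7 v=5: → [0,9); WM=4
i=4 t=16 v=6: → [9,18); WM=13; [0,9) fires=9
i=5 t=0 v=5: DROP (t<13-3); WM=13
i=6 t=18 v=7: → [18,27); WM=15
i=7 t=19 v=5: → [18,27); WM=16
i=8 t=19 v=6: → [18,27); WM=16
i=9 t=20 v=4: → [18,27); WM=17
i=10 t=52 v=2: → [45,54); WM=49; [9,18) fires=6 [18,27) fires=7
i=11 t=32 v=6: DROP (t<49-3); WM=49
i=12 t=44 v=7: DROP (t<49-3); WM=49

[0,9)=9 [9,18)=6 [18,27)=7 [45,54)=2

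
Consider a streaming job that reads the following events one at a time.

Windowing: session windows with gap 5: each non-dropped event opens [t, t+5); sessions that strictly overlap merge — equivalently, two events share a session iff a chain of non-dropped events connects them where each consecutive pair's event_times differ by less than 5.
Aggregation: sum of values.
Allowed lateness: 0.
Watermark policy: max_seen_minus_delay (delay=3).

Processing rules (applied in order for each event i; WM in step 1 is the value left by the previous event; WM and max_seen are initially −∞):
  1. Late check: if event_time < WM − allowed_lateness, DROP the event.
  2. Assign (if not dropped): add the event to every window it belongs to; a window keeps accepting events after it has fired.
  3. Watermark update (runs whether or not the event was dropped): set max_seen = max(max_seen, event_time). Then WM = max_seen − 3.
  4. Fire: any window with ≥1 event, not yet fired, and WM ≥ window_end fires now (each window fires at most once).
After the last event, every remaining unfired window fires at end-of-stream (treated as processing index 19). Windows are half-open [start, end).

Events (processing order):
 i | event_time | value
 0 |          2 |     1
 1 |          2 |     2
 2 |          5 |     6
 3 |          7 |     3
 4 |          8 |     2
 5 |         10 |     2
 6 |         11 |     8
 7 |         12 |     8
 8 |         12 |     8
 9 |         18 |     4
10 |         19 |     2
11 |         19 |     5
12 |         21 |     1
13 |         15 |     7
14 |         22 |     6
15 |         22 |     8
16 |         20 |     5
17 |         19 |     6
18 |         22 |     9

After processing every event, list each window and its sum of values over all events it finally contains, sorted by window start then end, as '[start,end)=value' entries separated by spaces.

i=0 t=2 v=1: → [2,7); WM=-1
i=1 t=2 v=2: → [2,7); WM=-1
i=2 t=5 v=6: → [2,10); WM=2
i=3 t=7 v=3: → [2,12); WM=4
i=4 t=8 v=2: → [2,13); WM=5
i=5 t=10 v=2: → [2,15); WM=7
i=6 t=11 v=8: → [2,16); WM=8
i=7 t=12 v=8: → [2,17); WM=9
i=8 t=12 v=8: → [2,17); WM=9
i=9 t=18 v=4: → [18,23); WM=15
i=10 t=19 v=2: → [18,24); WM=16
i=11 t=19 v=5: → [18,24); WM=16
i=12 t=21 v=1: → [18,26); WM=18
i=13 t=15 v=7: DROP (t<18-0); WM=18
i=14 t=22 v=6: → [18,27); WM=19
i=15 t=22 v=8: → [18,27); WM=19
i=16 t=20 v=5: → [18,27); WM=19
i=17 t=19 v=6: → [18,27); WM=19
i=18 t=22 v=9: → [18,27); WM=19

[2,17)=40 [18,27)=46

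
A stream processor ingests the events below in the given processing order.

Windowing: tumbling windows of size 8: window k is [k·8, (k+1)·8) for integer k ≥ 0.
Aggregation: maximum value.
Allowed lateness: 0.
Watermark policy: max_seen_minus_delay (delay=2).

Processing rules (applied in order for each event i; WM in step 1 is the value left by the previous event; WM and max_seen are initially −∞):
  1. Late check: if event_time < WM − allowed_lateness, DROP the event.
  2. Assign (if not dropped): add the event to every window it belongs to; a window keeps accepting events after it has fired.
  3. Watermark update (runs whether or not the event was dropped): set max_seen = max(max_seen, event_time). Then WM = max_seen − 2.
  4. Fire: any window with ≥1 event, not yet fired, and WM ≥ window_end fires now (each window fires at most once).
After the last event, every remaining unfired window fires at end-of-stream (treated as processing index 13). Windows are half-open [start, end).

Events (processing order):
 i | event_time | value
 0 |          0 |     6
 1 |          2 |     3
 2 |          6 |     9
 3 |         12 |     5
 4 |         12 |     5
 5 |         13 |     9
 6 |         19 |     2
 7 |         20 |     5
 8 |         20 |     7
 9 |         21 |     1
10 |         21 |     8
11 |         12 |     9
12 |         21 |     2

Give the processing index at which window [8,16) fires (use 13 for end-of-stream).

i=0 t=0 v=6: → [0,8); WM=-2
i=1 t=2 v=3: → [0,8); WM=0
i=2 t=6 v=9: → [0,8); WM=4
i=3 t=12 v=5: → [8,16); WM=10; [0,8) fires=9
i=4 t=12 v=5: → [8,16); WM=10
i=5 t=13 v=9: → [8,16); WM=11
i=6 t=19 v=2: → [16,24); WM=17; [8,16) fires=9
i=7 t=20 v=5: → [16,24); WM=18
i=8 t=20 v=7: → [16,24); WM=18
i=9 t=21 v=1: → [16,24); WM=19
i=10 t=21 v=8: → [16,24); WM=19
i=11 t=12 v=9: DROP (t<19-0); WM=19
i=12 t=21 v=2: → [16,24); WM=19

6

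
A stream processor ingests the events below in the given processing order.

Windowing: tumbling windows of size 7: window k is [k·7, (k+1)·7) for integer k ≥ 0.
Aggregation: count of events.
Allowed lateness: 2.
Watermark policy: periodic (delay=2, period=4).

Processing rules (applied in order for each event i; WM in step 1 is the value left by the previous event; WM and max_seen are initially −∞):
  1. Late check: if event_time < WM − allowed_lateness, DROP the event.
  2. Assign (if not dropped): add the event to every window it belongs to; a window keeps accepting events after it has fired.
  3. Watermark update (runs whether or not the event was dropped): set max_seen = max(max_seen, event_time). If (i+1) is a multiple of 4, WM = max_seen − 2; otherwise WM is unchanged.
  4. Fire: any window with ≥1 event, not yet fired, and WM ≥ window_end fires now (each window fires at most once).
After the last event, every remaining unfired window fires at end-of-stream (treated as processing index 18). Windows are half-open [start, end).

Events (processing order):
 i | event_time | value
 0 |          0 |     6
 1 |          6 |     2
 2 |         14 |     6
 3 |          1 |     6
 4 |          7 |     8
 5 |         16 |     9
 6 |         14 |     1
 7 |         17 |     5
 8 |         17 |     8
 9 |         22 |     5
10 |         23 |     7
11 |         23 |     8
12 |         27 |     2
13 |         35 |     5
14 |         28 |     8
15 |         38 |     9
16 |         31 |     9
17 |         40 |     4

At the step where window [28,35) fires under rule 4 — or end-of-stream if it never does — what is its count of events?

i=0 t=0 v=6: → [0,7); WM=−∞
i=1 t=6 v=2: → [0,7); WM=−∞
i=2 t=14 v=6: → [14,21); WM=−∞
i=3 t=1 v=6: → [0,7); WM=12; [0,7) fires=3
i=4 t=7 v=8: DROP (t<12-2); WM=12
i=5 t=16 v=9: → [14,21); WM=12
i=6 t=14 v=1: → [14,21); WM=12
i=7 t=17 v=5: → [14,21); WM=15
i=8 t=17 v=8: → [14,21); WM=15
i=9 t=22 v=5: → [21,28); WM=15
i=10 t=23 v=7: → [21,28); WM=15
i=11 t=23 v=8: → [21,28); WM=21; [14,21) fires=5
i=12 t=27 v=2: → [21,28); WM=21
i=13 t=35 v=5: → [35,42); WM=21
i=14 t=28 v=8: → [28,35); WM=21
i=15 t=38 v=9: → [35,42); WM=36; [21,28) fires=4 [28,35) fires=1
i=16 t=31 v=9: DROP (t<36-2); WM=36
i=17 t=40 v=4: → [35,42); WM=36

1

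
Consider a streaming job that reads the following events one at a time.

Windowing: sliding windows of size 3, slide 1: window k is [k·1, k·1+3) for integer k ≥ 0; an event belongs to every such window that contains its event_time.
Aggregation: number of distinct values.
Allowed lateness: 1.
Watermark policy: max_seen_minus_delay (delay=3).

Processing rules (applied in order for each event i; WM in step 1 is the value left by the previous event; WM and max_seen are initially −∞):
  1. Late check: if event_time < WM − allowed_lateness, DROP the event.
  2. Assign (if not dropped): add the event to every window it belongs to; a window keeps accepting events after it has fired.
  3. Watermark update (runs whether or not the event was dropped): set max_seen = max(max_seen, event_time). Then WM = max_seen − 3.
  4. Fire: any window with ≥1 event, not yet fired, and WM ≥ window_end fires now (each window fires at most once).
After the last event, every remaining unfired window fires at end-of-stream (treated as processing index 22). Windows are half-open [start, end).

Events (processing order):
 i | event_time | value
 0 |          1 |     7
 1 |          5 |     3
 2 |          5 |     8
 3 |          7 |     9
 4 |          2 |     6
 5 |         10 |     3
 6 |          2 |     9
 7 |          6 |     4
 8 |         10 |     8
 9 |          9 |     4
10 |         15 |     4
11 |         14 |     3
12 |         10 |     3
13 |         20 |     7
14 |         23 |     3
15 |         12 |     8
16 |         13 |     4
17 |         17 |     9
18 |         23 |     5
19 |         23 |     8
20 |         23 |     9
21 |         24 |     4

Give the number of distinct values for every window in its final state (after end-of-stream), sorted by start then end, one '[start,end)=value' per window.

[0,3)=1 [1,4)=1 [3,6)=2 [4,7)=3 [5,8)=4 [6,9)=2 [7,10)=2 [8,11)=3 [9,12)=3 [10,13)=2 [12,15)=1 [13,16)=2 [14,17)=2 [15,18)=1 [18,21)=1 [19,22)=1 [20,23)=1 [21,24)=4 [22,25)=5 [23,26)=5 [24,27)=1

i=0 t=1 v=7: → [1,4),[0,3); WM=-2
i=1 t=5 v=3: → [5,8),[4,7),[3,6); WM=2
i=2 t=5 v=8: → [5,8),[4,7),[3,6); WM=2
i=3 t=7 v=9: → [7,10),[6,9),[5,8); WM=4; [0,3) fires=1 [1,4) fires=1
i=4 t=2 v=6: DROP (t<4-1); WM=4
i=5 t=10 v=3: → [10,13),[9,12),[8,11); WM=7; [3,6) fires=2 [4,7) fires=2
i=6 t=2 v=9: DROP (t<7-1); WM=7
i=7 t=6 v=4: → [6,9),[5,8),[4,7); WM=7
i=8 t=10 v=8: → [10,13),[9,12),[8,11); WM=7
i=9 t=9 v=4: → [9,12),[8,11),[7,10); WM=7
i=10 t=15 v=4: → [15,18),[14,17),[13,16); WM=12; [5,8) fires=4 [6,9) fires=2 [7,10) fires=2 [8,11) fires=3 [9,12) fires=3
i=11 t=14 v=3: → [14,17),[13,16),[12,15); WM=12
i=12 t=10 v=3: DROP (t<12-1); WM=12
i=13 t=20 v=7: → [20,23),[19,22),[18,21); WM=17; [10,13) fires=2 [12,15) fires=1 [13,16) fires=2 [14,17) fires=2
i=14 t=23 v=3: → [23,26),[22,25),[21,24); WM=20; [15,18) fires=1
i=15 t=12 v=8: DROP (t<20-1); WM=20
i=16 t=13 v=4: DROP (t<20-1); WM=20
i=17 t=17 v=9: DROP (t<20-1); WM=20
i=18 t=23 v=5: → [23,26),[22,25),[21,24); WM=20
i=19 t=23 v=8: → [23,26),[22,25),[21,24); WM=20
i=20 t=23 v=9: → [23,26),[22,25),[21,24); WM=20
i=21 t=24 v=4: → [24,27),[23,26),[22,25); WM=21; [18,21) fires=1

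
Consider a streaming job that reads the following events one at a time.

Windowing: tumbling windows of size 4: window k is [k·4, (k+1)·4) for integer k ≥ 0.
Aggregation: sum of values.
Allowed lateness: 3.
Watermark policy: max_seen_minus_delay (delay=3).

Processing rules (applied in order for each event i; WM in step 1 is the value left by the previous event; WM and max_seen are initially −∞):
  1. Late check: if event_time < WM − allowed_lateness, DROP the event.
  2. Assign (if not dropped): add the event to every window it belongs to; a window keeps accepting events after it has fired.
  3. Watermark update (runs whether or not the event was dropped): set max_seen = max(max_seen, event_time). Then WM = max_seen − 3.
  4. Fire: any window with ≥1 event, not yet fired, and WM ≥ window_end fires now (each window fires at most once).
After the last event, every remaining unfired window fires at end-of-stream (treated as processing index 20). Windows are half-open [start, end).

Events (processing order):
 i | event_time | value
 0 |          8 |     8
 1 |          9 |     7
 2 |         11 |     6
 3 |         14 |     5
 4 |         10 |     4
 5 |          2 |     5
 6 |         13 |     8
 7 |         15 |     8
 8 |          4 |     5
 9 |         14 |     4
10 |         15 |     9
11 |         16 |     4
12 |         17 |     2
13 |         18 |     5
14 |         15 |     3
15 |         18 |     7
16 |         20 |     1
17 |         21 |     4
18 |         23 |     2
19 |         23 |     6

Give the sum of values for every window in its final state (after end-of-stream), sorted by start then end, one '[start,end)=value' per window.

[8,12)=25 [12,16)=37 [16,20)=18 [20,24)=13

i=0 t=8 v=8: → [8,12); WM=5
i=1 t=9 v=7: → [8,12); WM=6
i=2 t=11 v=6: → [8,12); WM=8
i=3 t=14 v=5: → [12,16); WM=11
i=4 t=10 v=4: → [8,12); WM=11
i=5 t=2 v=5: DROP (t<11-3); WM=11
i=6 t=13 v=8: → [12,16); WM=11
i=7 t=15 v=8: → [12,16); WM=12; [8,12) fires=25
i=8 t=4 v=5: DROP (t<12-3); WM=12
i=9 t=14 v=4: → [12,16); WM=12
i=10 t=15 v=9: → [12,16); WM=12
i=11 t=16 v=4: → [16,20); WM=13
i=12 t=17 v=2: → [16,20); WM=14
i=13 t=18 v=5: → [16,20); WM=15
i=14 t=15 v=3: → [12,16); WM=15
i=15 t=18 v=7: → [16,20); WM=15
i=16 t=20 v=1: → [20,24); WM=17; [12,16) fires=37
i=17 t=21 v=4: → [20,24); WM=18
i=18 t=23 v=2: → [20,24); WM=20; [16,20) fires=18
i=19 t=23 v=6: → [20,24); WM=20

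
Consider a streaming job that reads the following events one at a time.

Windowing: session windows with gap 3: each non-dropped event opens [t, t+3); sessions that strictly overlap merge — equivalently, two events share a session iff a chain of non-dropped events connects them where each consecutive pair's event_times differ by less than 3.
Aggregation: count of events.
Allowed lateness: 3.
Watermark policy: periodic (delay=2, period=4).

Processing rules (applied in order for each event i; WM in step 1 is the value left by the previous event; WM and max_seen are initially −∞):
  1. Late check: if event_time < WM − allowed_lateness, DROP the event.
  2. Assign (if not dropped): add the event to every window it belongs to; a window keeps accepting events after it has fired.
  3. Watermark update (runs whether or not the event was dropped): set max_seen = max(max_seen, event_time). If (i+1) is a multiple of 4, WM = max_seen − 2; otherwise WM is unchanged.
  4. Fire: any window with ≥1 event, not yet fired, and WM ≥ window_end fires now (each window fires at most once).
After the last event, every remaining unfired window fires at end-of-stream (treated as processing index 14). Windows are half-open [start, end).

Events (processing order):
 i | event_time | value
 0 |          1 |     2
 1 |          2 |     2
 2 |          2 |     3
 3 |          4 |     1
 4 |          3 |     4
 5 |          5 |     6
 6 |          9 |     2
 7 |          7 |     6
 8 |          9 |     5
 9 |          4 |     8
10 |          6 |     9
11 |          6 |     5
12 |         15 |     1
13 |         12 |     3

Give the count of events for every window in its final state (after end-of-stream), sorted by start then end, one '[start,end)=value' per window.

[1,12)=12 [12,15)=1 [15,18)=1

i=0 t=1 v=2: → [1,4); WM=−∞
i=1 t=2 v=2: → [1,5); WM=−∞
i=2 t=2 v=3: → [1,5); WM=−∞
i=3 t=4 v=1: → [1,7); WM=2
i=4 t=3 v=4: → [1,7); WM=2
i=5 t=5 v=6: → [1,8); WM=2
i=6 t=9 v=2: → [9,12); WM=2
i=7 t=7 v=6: → [1,12); WM=7
i=8 t=9 v=5: → [1,12); WM=7
i=9 t=4 v=8: → [1,12); WM=7
i=10 t=6 v=9: → [1,12); WM=7
i=11 t=6 v=5: → [1,12); WM=7
i=12 t=15 v=1: → [15,18); WM=7
i=13 t=12 v=3: → [12,15); WM=7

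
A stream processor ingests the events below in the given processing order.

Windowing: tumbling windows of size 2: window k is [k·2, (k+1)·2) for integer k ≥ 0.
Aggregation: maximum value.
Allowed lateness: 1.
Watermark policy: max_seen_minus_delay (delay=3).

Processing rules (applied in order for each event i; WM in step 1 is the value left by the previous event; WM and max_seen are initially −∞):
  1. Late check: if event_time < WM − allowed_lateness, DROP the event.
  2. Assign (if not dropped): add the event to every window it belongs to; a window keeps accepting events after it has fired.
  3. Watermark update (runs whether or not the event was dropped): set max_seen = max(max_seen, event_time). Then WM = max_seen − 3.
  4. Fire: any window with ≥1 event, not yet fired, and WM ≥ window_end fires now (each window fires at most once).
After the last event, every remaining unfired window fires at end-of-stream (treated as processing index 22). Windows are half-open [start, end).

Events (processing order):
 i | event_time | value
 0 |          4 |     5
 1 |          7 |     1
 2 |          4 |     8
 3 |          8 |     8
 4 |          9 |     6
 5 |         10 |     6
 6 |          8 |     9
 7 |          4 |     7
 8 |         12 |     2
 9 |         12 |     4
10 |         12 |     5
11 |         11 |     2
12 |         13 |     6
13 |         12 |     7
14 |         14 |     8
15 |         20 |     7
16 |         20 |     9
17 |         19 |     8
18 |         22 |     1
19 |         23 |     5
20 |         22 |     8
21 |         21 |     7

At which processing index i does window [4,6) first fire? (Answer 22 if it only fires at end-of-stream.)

i=0 t=4 v=5: → [4,6); WM=1
i=1 t=7 v=1: → [6,8); WM=4
i=2 t=4 v=8: → [4,6); WM=4
i=3 t=8 v=8: → [8,10); WM=5
i=4 t=9 v=6: → [8,10); WM=6; [4,6) fires=8
i=5 t=10 v=6: → [10,12); WM=7
i=6 t=8 v=9: → [8,10); WM=7
i=7 t=4 v=7: DROP (t<7-1); WM=7
i=8 t=12 v=2: → [12,14); WM=9; [6,8) fires=1
i=9 t=12 v=4: → [12,14); WM=9
i=10 t=12 v=5: → [12,14); WM=9
i=11 t=11 v=2: → [10,12); WM=9
i=12 t=13 v=6: → [12,14); WM=10; [8,10) fires=9
i=13 t=12 v=7: → [12,14); WM=10
i=14 t=14 v=8: → [14,16); WM=11
i=15 t=20 v=7: → [20,22); WM=17; [10,12) fires=6 [12,14) fires=7 [14,16) fires=8
i=16 t=20 v=9: → [20,22); WM=17
i=17 t=19 v=8: → [18,20); WM=17
i=18 t=22 v=1: → [22,24); WM=19
i=19 t=23 v=5: → [22,24); WM=20; [18,20) fires=8
i=20 t=22 v=8: → [22,24); WM=20
i=21 t=21 v=7: → [20,22); WM=20

4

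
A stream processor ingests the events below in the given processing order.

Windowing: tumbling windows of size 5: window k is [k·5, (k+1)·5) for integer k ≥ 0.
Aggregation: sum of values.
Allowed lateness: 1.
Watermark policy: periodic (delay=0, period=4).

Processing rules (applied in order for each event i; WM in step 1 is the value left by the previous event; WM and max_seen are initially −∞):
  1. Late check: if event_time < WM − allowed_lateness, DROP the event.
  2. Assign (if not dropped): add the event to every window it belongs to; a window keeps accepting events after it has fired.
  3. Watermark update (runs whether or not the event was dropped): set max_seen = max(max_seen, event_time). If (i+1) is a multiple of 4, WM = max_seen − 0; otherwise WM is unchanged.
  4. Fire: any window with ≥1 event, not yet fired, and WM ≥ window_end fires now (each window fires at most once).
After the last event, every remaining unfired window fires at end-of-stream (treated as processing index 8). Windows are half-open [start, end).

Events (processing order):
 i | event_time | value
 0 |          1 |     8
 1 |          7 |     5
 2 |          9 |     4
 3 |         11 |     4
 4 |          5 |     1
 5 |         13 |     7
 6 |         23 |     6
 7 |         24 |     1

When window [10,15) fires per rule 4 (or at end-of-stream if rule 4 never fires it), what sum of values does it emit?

i=0 t=1 v=8: → [0,5); WM=−∞
i=1 t=7 v=5: → [5,10); WM=−∞
i=2 t=9 v=4: → [5,10); WM=−∞
i=3 t=11 v=4: → [10,15); WM=11; [0,5) fires=8 [5,10) fires=9
i=4 t=5 v=1: DROP (t<11-1); WM=11
i=5 t=13 v=7: → [10,15); WM=11
i=6 t=23 v=6: → [20,25); WM=11
i=7 t=24 v=1: → [20,25); WM=24; [10,15) fires=11

11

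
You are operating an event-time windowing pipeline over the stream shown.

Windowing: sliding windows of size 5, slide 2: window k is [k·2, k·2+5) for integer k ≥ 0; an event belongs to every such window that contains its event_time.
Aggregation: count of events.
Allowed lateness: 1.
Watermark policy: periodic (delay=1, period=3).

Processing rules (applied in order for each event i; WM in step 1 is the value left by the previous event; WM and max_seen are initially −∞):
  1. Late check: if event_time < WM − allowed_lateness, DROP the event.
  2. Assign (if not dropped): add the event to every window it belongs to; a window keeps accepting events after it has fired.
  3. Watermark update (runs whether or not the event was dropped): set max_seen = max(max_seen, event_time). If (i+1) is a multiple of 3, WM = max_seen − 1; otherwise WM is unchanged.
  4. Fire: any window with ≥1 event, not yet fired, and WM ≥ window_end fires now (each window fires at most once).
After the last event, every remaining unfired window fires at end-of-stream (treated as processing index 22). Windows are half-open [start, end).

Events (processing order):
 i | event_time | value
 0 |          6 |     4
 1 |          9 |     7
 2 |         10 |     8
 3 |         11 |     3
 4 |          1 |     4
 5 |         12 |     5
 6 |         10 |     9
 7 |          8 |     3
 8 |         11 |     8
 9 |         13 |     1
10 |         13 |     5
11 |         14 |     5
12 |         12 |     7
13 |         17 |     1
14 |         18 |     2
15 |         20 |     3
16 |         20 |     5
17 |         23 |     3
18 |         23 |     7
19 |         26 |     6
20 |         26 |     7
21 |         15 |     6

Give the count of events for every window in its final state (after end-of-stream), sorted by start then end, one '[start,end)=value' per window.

i=0 t=6 v=4: → [6,11),[4,9),[2,7); WM=−∞
i=1 t=9 v=7: → [8,13),[6,11); WM=−∞
i=2 t=10 v=8: → [10,15),[8,13),[6,11); WM=9; [2,7) fires=1 [4,9) fires=1
i=3 t=11 v=3: → [10,15),[8,13); WM=9
i=4 t=1 v=4: DROP (t<9-1); WM=9
i=5 t=12 v=5: → [12,17),[10,15),[8,13); WM=11; [6,11) fires=3
i=6 t=10 v=9: → [10,15),[8,13),[6,11); WM=11
i=7 t=8 v=3: DROP (t<11-1); WM=11
i=8 t=11 v=8: → [10,15),[8,13); WM=11
i=9 t=13 v=1: → [12,17),[10,15); WM=11
i=10 t=13 v=5: → [12,17),[10,15); WM=11
i=11 t=14 v=5: → [14,19),[12,17),[10,15); WM=13; [8,13) fires=6
i=12 t=12 v=7: → [12,17),[10,15),[8,13); WM=13
i=13 t=17 v=1: → [16,21),[14,19); WM=13
i=14 t=18 v=2: → [18,23),[16,21),[14,19); WM=17; [10,15) fires=9 [12,17) fires=5
i=15 t=20 v=3: → [20,25),[18,23),[16,21); WM=17
i=16 t=20 v=5: → [20,25),[18,23),[16,21); WM=17
i=17 t=23 v=3: → [22,27),[20,25); WM=22; [14,19) fires=3 [16,21) fires=4
i=18 t=23 v=7: → [22,27),[20,25); WM=22
i=19 t=26 v=6: → [26,31),[24,29),[22,27); WM=22
i=20 t=26 v=7: → [26,31),[24,29),[22,27); WM=25; [18,23) fires=3 [20,25) fires=4
i=21 t=15 v=6: DROP (t<25-1); WM=25

[2,7)=1 [4,9)=1 [6,11)=4 [8,13)=7 [10,15)=9 [12,17)=5 [14,19)=3 [16,21)=4 [18,23)=3 [20,25)=4 [22,27)=4 [24,29)=2 [26,31)=2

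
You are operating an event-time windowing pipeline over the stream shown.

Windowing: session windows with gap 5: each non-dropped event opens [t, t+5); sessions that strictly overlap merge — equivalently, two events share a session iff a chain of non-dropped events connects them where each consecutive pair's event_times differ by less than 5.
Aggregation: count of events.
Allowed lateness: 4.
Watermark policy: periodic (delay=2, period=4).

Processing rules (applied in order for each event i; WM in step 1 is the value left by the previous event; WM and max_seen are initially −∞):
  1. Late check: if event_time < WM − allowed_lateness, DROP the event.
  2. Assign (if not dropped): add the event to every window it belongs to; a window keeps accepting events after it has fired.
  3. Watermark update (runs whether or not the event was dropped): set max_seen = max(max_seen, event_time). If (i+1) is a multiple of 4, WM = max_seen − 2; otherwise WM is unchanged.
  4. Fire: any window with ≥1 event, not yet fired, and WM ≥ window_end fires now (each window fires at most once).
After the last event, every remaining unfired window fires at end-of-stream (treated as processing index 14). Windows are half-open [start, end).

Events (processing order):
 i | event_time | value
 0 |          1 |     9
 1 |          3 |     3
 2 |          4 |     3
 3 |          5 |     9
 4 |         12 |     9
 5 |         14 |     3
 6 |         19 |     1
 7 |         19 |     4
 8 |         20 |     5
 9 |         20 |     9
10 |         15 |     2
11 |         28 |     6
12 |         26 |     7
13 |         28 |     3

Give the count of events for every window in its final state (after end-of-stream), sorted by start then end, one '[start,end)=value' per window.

i=0 t=1 v=9: → [1,6); WM=−∞
i=1 t=3 v=3: → [1,8); WM=−∞
i=2 t=4 v=3: → [1,9); WM=−∞
i=3 t=5 v=9: → [1,10); WM=3
i=4 t=12 v=9: → [12,17); WM=3
i=5 t=14 v=3: → [12,19); WM=3
i=6 t=19 v=1: → [19,24); WM=3
i=7 t=19 v=4: → [19,24); WM=17
i=8 t=20 v=5: → [19,25); WM=17
i=9 t=20 v=9: → [19,25); WM=17
i=10 t=15 v=2: → [12,25); WM=17
i=11 t=28 v=6: → [28,33); WM=26
i=12 t=26 v=7: → [26,33); WM=26
i=13 t=28 v=3: → [26,33); WM=26

[1,10)=4 [12,25)=7 [26,33)=3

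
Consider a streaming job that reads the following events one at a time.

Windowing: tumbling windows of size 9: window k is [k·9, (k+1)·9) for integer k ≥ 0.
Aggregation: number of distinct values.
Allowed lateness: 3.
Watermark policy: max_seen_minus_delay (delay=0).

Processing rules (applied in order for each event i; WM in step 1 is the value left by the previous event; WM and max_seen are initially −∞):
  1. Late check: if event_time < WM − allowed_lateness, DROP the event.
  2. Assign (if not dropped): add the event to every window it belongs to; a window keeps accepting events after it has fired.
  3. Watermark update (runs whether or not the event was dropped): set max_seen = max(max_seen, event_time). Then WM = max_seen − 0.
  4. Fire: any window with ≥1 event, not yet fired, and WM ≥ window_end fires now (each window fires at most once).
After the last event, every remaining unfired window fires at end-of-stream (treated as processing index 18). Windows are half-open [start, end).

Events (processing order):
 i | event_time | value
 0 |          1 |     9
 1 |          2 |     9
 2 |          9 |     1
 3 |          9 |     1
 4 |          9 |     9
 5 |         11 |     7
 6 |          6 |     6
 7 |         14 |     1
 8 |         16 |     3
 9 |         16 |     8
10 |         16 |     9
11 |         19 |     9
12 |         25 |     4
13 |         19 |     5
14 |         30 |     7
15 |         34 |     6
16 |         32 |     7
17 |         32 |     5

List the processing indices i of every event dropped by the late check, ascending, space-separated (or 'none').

i=0 t=1 v=9: → [0,9); WM=1
i=1 t=2 v=9: → [0,9); WM=2
i=2 t=9 v=1: → [9,18); WM=9; [0,9) fires=1
i=3 t=9 v=1: → [9,18); WM=9
i=4 t=9 v=9: → [9,18); WM=9
i=5 t=11 v=7: → [9,18); WM=11
i=6 t=6 v=6: DROP (t<11-3); WM=11
i=7 t=14 v=1: → [9,18); WM=14
i=8 t=16 v=3: → [9,18); WM=16
i=9 t=16 v=8: → [9,18); WM=16
i=10 t=16 v=9: → [9,18); WM=16
i=11 t=19 v=9: → [18,27); WM=19; [9,18) fires=5
i=12 t=25 v=4: → [18,27); WM=25
i=13 t=19 v=5: DROP (t<25-3); WM=25
i=14 t=30 v=7: → [27,36); WM=30; [18,27) fires=2
i=15 t=34 v=6: → [27,36); WM=34
i=16 t=32 v=7: → [27,36); WM=34
i=17 t=32 v=5: → [27,36); WM=34

6 13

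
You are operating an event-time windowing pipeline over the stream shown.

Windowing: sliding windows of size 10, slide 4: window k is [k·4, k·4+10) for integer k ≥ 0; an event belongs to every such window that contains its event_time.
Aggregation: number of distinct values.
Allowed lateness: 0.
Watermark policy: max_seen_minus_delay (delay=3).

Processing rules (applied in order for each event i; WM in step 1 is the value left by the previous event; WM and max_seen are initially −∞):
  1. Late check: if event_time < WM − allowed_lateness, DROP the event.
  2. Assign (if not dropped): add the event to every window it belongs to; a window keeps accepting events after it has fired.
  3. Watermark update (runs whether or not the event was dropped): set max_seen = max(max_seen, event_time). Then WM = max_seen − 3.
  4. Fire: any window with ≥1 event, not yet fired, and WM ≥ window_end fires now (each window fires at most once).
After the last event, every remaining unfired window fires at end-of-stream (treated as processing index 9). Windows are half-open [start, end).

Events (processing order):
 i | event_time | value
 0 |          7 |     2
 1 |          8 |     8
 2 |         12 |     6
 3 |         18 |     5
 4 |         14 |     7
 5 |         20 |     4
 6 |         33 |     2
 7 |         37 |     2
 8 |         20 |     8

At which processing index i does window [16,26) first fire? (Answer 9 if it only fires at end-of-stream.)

i=0 t=7 v=2: → [4,14),[0,10); WM=4
i=1 t=8 v=8: → [8,18),[4,14),[0,10); WM=5
i=2 t=12 v=6: → [12,22),[8,18),[4,14); WM=9
i=3 t=18 v=5: → [16,26),[12,22); WM=15; [0,10) fires=2 [4,14) fires=3
i=4 t=14 v=7: DROP (t<15-0); WM=15
i=5 t=20 v=4: → [20,30),[16,26),[12,22); WM=17
i=6 t=33 v=2: → [32,42),[28,38),[24,34); WM=30; [8,18) fires=2 [12,22) fires=3 [16,26) fires=2 [20,30) fires=1
i=7 t=37 v=2: → [36,46),[32,42),[28,38); WM=34; [24,34) fires=1
i=8 t=20 v=8: DROP (t<34-0); WM=34

6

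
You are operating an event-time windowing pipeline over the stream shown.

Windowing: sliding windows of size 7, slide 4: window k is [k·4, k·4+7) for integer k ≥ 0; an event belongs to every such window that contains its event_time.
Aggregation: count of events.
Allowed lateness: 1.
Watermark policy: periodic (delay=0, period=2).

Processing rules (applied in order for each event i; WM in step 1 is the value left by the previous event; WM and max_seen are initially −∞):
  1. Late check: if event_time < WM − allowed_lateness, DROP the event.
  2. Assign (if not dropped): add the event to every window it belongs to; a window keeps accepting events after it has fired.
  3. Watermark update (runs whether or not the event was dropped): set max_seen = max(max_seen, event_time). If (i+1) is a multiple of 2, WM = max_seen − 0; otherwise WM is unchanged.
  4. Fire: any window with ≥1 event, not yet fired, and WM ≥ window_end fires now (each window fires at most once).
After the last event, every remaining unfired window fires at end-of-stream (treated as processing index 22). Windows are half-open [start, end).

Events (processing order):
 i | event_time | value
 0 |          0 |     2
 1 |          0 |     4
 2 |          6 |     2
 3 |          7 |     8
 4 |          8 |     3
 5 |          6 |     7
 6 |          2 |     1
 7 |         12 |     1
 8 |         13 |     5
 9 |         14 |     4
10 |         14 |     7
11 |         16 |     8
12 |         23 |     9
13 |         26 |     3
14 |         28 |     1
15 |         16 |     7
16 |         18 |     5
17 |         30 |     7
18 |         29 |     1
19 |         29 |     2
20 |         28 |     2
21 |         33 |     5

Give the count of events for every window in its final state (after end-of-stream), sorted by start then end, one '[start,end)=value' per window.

i=0 t=0 v=2: → [0,7); WM=−∞
i=1 t=0 v=4: → [0,7); WM=0
i=2 t=6 v=2: → [4,11),[0,7); WM=0
i=3 t=7 v=8: → [4,11); WM=7; [0,7) fires=3
i=4 t=8 v=3: → [8,15),[4,11); WM=7
i=5 t=6 v=7: → [4,11),[0,7); WM=8
i=6 t=2 v=1: DROP (t<8-1); WM=8
i=7 t=12 v=1: → [12,19),[8,15); WM=12; [4,11) fires=4
i=8 t=13 v=5: → [12,19),[8,15); WM=12
i=9 t=14 v=4: → [12,19),[8,15); WM=14
i=10 t=14 v=7: → [12,19),[8,15); WM=14
i=11 t=16 v=8: → [16,23),[12,19); WM=16; [8,15) fires=5
i=12 t=23 v=9: → [20,27); WM=16
i=13 t=26 v=3: → [24,31),[20,27); WM=26; [12,19) fires=5 [16,23) fires=1
i=14 t=28 v=1: → [28,35),[24,31); WM=26
i=15 t=16 v=7: DROP (t<26-1); WM=28; [20,27) fires=2
i=16 t=18 v=5: DROP (t<28-1); WM=28
i=17 t=30 v=7: → [28,35),[24,31); WM=30
i=18 t=29 v=1: → [28,35),[24,31); WM=30
i=19 t=29 v=2: → [28,35),[24,31); WM=30
i=20 t=28 v=2: DROP (t<30-1); WM=30
i=21 t=33 v=5: → [32,39),[28,35); WM=33; [24,31) fires=5

[0,7)=4 [4,11)=4 [8,15)=5 [12,19)=5 [16,23)=1 [20,27)=2 [24,31)=5 [28,35)=5 [32,39)=1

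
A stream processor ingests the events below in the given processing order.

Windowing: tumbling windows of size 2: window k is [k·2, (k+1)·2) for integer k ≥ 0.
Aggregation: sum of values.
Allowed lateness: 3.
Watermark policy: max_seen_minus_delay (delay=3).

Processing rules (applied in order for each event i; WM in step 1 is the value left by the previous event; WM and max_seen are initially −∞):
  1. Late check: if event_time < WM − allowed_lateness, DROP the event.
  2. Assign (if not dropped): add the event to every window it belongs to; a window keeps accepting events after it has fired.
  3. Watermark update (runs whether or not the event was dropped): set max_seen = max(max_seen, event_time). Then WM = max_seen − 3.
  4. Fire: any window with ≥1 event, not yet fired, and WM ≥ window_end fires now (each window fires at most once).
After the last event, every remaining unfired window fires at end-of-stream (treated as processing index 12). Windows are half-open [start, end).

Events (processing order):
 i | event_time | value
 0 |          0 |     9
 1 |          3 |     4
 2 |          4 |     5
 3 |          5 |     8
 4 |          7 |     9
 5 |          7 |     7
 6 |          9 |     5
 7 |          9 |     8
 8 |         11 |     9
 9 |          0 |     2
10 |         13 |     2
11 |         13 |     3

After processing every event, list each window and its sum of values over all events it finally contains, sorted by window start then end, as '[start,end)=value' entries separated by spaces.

i=0 t=0 v=9: → [0,2); WM=-3
i=1 t=3 v=4: → [2,4); WM=0
i=2 t=4 v=5: → [4,6); WM=1
i=3 t=5 v=8: → [4,6); WM=2; [0,2) fires=9
i=4 t=7 v=9: → [6,8); WM=4; [2,4) fires=4
i=5 t=7 v=7: → [6,8); WM=4
i=6 t=9 v=5: → [8,10); WM=6; [4,6) fires=13
i=7 t=9 v=8: → [8,10); WM=6
i=8 t=11 v=9: → [10,12); WM=8; [6,8) fires=16
i=9 t=0 v=2: DROP (t<8-3); WM=8
i=10 t=13 v=2: → [12,14); WM=10; [8,10) fires=13
i=11 t=13 v=3: → [12,14); WM=10

[0,2)=9 [2,4)=4 [4,6)=13 [6,8)=16 [8,10)=13 [10,12)=9 [12,14)=5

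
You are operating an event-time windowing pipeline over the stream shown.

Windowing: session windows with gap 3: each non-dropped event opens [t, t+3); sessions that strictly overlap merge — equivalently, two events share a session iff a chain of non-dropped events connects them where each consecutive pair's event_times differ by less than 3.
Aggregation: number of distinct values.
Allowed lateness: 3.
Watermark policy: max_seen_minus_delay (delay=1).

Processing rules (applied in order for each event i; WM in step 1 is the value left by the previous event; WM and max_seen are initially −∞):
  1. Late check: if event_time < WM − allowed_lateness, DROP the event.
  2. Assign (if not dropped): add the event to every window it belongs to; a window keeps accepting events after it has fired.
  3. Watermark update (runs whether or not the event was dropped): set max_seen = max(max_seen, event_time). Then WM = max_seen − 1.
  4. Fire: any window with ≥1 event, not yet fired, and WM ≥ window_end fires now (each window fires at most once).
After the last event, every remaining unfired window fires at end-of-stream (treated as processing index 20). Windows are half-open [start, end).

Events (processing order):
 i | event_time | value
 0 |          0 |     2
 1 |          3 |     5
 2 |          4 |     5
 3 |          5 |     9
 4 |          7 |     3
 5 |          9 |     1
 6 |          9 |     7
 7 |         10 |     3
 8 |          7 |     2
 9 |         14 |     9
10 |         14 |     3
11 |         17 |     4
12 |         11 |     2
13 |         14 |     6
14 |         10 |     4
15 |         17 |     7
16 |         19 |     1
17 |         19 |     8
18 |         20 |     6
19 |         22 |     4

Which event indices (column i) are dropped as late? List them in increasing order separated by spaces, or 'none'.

12 14

i=0 t=0 v=2: → [0,3); WM=-1
i=1 t=3 v=5: → [3,6); WM=2
i=2 t=4 v=5: → [3,7); WM=3
i=3 t=5 v=9: → [3,8); WM=4
i=4 t=7 v=3: → [3,10); WM=6
i=5 t=9 v=1: → [3,12); WM=8
i=6 t=9 v=7: → [3,12); WM=8
i=7 t=10 v=3: → [3,13); WM=9
i=8 t=7 v=2: → [3,13); WM=9
i=9 t=14 v=9: → [14,17); WM=13
i=10 t=14 v=3: → [14,17); WM=13
i=11 t=17 v=4: → [17,20); WM=16
i=12 t=11 v=2: DROP (t<16-3); WM=16
i=13 t=14 v=6: → [14,17); WM=16
i=14 t=10 v=4: DROP (t<16-3); WM=16
i=15 t=17 v=7: → [17,20); WM=16
i=16 t=19 v=1: → [17,22); WM=18
i=17 t=19 v=8: → [17,22); WM=18
i=18 t=20 v=6: → [17,23); WM=19
i=19 t=22 v=4: → [17,25); WM=21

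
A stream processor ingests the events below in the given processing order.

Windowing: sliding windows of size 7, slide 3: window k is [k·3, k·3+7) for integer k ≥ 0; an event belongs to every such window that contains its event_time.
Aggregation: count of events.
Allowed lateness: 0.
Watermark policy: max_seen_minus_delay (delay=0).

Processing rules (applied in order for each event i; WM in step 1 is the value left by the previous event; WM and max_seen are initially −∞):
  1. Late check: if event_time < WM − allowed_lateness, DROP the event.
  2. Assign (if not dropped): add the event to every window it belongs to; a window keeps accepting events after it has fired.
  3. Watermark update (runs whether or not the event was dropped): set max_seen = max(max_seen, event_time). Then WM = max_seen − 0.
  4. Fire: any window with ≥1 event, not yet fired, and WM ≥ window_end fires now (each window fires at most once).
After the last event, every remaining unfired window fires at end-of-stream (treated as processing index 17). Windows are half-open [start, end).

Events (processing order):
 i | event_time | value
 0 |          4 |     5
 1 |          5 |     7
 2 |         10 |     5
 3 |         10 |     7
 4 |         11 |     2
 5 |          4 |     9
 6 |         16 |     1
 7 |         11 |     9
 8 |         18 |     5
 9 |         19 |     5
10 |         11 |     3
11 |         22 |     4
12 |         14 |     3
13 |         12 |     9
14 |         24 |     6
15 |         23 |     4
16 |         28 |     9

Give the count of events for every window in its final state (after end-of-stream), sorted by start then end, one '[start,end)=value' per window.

[0,7)=2 [3,10)=2 [6,13)=3 [9,16)=3 [12,19)=2 [15,22)=3 [18,25)=4 [21,28)=2 [24,31)=2 [27,34)=1

i=0 t=4 v=5: → [3,10),[0,7); WM=4
i=1 t=5 v=7: → [3,10),[0,7); WM=5
i=2 t=10 v=5: → [9,16),[6,13); WM=10; [0,7) fires=2 [3,10) fires=2
i=3 t=10 v=7: → [9,16),[6,13); WM=10
i=4 t=11 v=2: → [9,16),[6,13); WM=11
i=5 t=4 v=9: DROP (t<11-0); WM=11
i=6 t=16 v=1: → [15,22),[12,19); WM=16; [6,13) fires=3 [9,16) fires=3
i=7 t=11 v=9: DROP (t<16-0); WM=16
i=8 t=18 v=5: → [18,25),[15,22),[12,19); WM=18
i=9 t=19 v=5: → [18,25),[15,22); WM=19; [12,19) fires=2
i=10 t=11 v=3: DROP (t<19-0); WM=19
i=11 t=22 v=4: → [21,28),[18,25); WM=22; [15,22) fires=3
i=12 t=14 v=3: DROP (t<22-0); WM=22
i=13 t=12 v=9: DROP (t<22-0); WM=22
i=14 t=24 v=6: → [24,31),[21,28),[18,25); WM=24
i=15 t=23 v=4: DROP (t<24-0); WM=24
i=16 t=28 v=9: → [27,34),[24,31); WM=28; [18,25) fires=4 [21,28) fires=2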